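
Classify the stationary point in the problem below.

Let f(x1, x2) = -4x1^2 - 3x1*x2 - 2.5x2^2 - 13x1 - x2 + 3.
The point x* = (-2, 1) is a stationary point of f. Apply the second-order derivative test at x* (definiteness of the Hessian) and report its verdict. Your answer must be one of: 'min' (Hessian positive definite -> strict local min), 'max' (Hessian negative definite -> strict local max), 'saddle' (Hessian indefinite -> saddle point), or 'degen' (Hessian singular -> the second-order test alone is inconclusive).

Compute the Hessian H = grad^2 f:
  H = [[-8, -3], [-3, -5]]
Verify stationarity: grad f(x*) = H x* + g = (0, 0).
Eigenvalues of H: -9.8541, -3.1459.
Both eigenvalues < 0, so H is negative definite -> x* is a strict local max.

max


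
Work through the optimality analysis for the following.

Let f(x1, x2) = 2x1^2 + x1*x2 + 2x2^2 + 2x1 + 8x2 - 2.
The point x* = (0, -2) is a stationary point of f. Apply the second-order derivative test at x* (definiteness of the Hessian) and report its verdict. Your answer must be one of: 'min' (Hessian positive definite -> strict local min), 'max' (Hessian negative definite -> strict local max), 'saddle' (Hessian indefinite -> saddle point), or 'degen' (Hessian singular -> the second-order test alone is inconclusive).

Compute the Hessian H = grad^2 f:
  H = [[4, 1], [1, 4]]
Verify stationarity: grad f(x*) = H x* + g = (0, 0).
Eigenvalues of H: 3, 5.
Both eigenvalues > 0, so H is positive definite -> x* is a strict local min.

min


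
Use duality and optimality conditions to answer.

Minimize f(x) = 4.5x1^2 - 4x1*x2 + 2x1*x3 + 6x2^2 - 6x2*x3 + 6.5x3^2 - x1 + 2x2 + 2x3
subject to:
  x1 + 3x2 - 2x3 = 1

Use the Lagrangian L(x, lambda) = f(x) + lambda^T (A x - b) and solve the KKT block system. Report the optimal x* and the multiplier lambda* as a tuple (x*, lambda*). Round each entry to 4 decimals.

Form the Lagrangian:
  L(x, lambda) = (1/2) x^T Q x + c^T x + lambda^T (A x - b)
Stationarity (grad_x L = 0): Q x + c + A^T lambda = 0.
Primal feasibility: A x = b.

This gives the KKT block system:
  [ Q   A^T ] [ x     ]   [-c ]
  [ A    0  ] [ lambda ] = [ b ]

Solving the linear system:
  x*      = (0.2976, 0.0017, -0.3487)
  lambda* = (-0.974)
  f(x*)   = -0.0088

x* = (0.2976, 0.0017, -0.3487), lambda* = (-0.974)


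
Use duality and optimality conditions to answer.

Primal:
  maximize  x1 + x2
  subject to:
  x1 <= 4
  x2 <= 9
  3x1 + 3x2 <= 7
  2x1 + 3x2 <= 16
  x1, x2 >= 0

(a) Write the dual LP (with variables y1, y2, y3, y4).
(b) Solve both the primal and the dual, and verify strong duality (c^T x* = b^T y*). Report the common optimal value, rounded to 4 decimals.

The standard primal-dual pair for 'max c^T x s.t. A x <= b, x >= 0' is:
  Dual:  min b^T y  s.t.  A^T y >= c,  y >= 0.

So the dual LP is:
  minimize  4y1 + 9y2 + 7y3 + 16y4
  subject to:
    y1 + 3y3 + 2y4 >= 1
    y2 + 3y3 + 3y4 >= 1
    y1, y2, y3, y4 >= 0

Solving the primal: x* = (2.3333, 0).
  primal value c^T x* = 2.3333.
Solving the dual: y* = (0, 0, 0.3333, 0).
  dual value b^T y* = 2.3333.
Strong duality: c^T x* = b^T y*. Confirmed.

2.3333


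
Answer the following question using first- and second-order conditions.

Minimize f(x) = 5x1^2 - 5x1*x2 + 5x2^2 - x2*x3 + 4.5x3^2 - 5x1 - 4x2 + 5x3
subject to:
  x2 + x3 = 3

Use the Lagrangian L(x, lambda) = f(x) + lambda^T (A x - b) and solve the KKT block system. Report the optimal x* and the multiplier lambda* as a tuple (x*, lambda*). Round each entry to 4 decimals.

Form the Lagrangian:
  L(x, lambda) = (1/2) x^T Q x + c^T x + lambda^T (A x - b)
Stationarity (grad_x L = 0): Q x + c + A^T lambda = 0.
Primal feasibility: A x = b.

This gives the KKT block system:
  [ Q   A^T ] [ x     ]   [-c ]
  [ A    0  ] [ lambda ] = [ b ]

Solving the linear system:
  x*      = (1.6216, 2.2432, 0.7568)
  lambda* = (-9.5676)
  f(x*)   = 7.7027

x* = (1.6216, 2.2432, 0.7568), lambda* = (-9.5676)


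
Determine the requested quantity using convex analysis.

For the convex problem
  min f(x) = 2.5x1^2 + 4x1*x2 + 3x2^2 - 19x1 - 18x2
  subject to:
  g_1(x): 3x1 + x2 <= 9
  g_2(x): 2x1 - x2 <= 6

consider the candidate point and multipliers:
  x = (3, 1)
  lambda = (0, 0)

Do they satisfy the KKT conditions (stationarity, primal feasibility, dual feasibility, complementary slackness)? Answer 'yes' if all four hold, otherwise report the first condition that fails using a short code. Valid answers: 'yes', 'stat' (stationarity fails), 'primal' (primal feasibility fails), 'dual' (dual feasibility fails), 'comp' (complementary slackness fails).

Gradient of f: grad f(x) = Q x + c = (0, 0)
Constraint values g_i(x) = a_i^T x - b_i:
  g_1((3, 1)) = 1
  g_2((3, 1)) = -1
Stationarity residual: grad f(x) + sum_i lambda_i a_i = (0, 0)
  -> stationarity OK
Primal feasibility (all g_i <= 0): FAILS
Dual feasibility (all lambda_i >= 0): OK
Complementary slackness (lambda_i * g_i(x) = 0 for all i): OK

Verdict: the first failing condition is primal_feasibility -> primal.

primal


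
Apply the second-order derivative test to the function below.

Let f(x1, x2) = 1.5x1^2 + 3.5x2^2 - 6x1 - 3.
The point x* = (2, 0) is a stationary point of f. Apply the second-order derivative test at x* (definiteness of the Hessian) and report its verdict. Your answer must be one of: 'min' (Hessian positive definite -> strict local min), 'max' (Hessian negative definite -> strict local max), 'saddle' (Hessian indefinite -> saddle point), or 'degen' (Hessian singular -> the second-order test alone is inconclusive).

Compute the Hessian H = grad^2 f:
  H = [[3, 0], [0, 7]]
Verify stationarity: grad f(x*) = H x* + g = (0, 0).
Eigenvalues of H: 3, 7.
Both eigenvalues > 0, so H is positive definite -> x* is a strict local min.

min


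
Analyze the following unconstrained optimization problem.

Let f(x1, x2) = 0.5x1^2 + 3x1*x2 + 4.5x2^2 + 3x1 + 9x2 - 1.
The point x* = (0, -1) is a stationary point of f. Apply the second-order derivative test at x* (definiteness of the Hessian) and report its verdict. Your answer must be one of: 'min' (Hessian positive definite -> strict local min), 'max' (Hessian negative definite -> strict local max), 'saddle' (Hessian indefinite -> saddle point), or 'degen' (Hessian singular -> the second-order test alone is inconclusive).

Compute the Hessian H = grad^2 f:
  H = [[1, 3], [3, 9]]
Verify stationarity: grad f(x*) = H x* + g = (0, 0).
Eigenvalues of H: 0, 10.
H has a zero eigenvalue (singular; positive semidefinite but not definite), so H is neither positive definite, negative definite, nor indefinite. The second-order test alone is inconclusive -> degen.
(Indeed, f is constant along the null direction of H through x*, so x* is not a strict local extremum.)

degen


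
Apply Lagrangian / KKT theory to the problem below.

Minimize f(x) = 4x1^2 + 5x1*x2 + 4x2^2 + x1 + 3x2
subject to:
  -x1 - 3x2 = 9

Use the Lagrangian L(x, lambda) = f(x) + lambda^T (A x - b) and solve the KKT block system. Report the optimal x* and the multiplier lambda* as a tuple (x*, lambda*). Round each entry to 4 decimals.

Form the Lagrangian:
  L(x, lambda) = (1/2) x^T Q x + c^T x + lambda^T (A x - b)
Stationarity (grad_x L = 0): Q x + c + A^T lambda = 0.
Primal feasibility: A x = b.

This gives the KKT block system:
  [ Q   A^T ] [ x     ]   [-c ]
  [ A    0  ] [ lambda ] = [ b ]

Solving the linear system:
  x*      = (1.26, -3.42)
  lambda* = (-6.02)
  f(x*)   = 22.59

x* = (1.26, -3.42), lambda* = (-6.02)


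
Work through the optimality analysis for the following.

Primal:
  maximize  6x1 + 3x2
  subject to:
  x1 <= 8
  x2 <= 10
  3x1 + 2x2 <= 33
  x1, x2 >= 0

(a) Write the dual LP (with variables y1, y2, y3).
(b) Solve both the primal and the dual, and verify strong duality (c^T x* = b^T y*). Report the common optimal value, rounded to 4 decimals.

The standard primal-dual pair for 'max c^T x s.t. A x <= b, x >= 0' is:
  Dual:  min b^T y  s.t.  A^T y >= c,  y >= 0.

So the dual LP is:
  minimize  8y1 + 10y2 + 33y3
  subject to:
    y1 + 3y3 >= 6
    y2 + 2y3 >= 3
    y1, y2, y3 >= 0

Solving the primal: x* = (8, 4.5).
  primal value c^T x* = 61.5.
Solving the dual: y* = (1.5, 0, 1.5).
  dual value b^T y* = 61.5.
Strong duality: c^T x* = b^T y*. Confirmed.

61.5


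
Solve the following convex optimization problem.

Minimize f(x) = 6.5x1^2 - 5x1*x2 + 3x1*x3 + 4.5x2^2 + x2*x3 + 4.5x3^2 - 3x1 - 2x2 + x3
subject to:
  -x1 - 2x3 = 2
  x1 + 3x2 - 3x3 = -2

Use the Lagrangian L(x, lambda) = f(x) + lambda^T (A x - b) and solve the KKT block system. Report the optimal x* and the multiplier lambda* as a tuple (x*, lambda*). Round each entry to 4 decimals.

Form the Lagrangian:
  L(x, lambda) = (1/2) x^T Q x + c^T x + lambda^T (A x - b)
Stationarity (grad_x L = 0): Q x + c + A^T lambda = 0.
Primal feasibility: A x = b.

This gives the KKT block system:
  [ Q   A^T ] [ x     ]   [-c ]
  [ A    0  ] [ lambda ] = [ b ]

Solving the linear system:
  x*      = (-0.8012, -0.999, -0.5994)
  lambda* = (-7.6908, 2.5281)
  f(x*)   = 12.12

x* = (-0.8012, -0.999, -0.5994), lambda* = (-7.6908, 2.5281)


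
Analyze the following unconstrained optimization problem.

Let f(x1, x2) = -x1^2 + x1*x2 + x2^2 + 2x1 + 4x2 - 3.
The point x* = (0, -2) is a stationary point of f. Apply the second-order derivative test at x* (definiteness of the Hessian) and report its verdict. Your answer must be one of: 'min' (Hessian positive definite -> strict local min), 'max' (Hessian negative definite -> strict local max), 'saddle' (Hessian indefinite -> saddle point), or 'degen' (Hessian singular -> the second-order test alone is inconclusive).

Compute the Hessian H = grad^2 f:
  H = [[-2, 1], [1, 2]]
Verify stationarity: grad f(x*) = H x* + g = (0, 0).
Eigenvalues of H: -2.2361, 2.2361.
Eigenvalues have mixed signs, so H is indefinite -> x* is a saddle point.

saddle


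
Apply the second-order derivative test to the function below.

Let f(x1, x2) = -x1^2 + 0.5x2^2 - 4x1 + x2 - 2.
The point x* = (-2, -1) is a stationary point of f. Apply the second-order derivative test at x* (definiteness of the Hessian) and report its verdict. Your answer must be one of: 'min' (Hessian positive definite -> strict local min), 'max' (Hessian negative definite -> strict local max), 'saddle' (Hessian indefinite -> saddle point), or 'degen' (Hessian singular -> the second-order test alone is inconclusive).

Compute the Hessian H = grad^2 f:
  H = [[-2, 0], [0, 1]]
Verify stationarity: grad f(x*) = H x* + g = (0, 0).
Eigenvalues of H: -2, 1.
Eigenvalues have mixed signs, so H is indefinite -> x* is a saddle point.

saddle


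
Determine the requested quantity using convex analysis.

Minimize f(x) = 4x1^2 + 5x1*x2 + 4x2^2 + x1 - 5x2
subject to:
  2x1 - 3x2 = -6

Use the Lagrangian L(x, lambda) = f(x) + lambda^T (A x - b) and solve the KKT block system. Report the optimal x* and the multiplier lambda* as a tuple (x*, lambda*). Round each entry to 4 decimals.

Form the Lagrangian:
  L(x, lambda) = (1/2) x^T Q x + c^T x + lambda^T (A x - b)
Stationarity (grad_x L = 0): Q x + c + A^T lambda = 0.
Primal feasibility: A x = b.

This gives the KKT block system:
  [ Q   A^T ] [ x     ]   [-c ]
  [ A    0  ] [ lambda ] = [ b ]

Solving the linear system:
  x*      = (-1.0061, 1.3293)
  lambda* = (0.2012)
  f(x*)   = -3.2226

x* = (-1.0061, 1.3293), lambda* = (0.2012)


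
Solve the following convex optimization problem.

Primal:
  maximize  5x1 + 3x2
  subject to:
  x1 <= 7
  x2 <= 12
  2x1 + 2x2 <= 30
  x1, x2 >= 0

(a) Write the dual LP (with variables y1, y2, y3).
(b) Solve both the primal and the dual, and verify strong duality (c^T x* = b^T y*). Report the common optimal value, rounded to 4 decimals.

The standard primal-dual pair for 'max c^T x s.t. A x <= b, x >= 0' is:
  Dual:  min b^T y  s.t.  A^T y >= c,  y >= 0.

So the dual LP is:
  minimize  7y1 + 12y2 + 30y3
  subject to:
    y1 + 2y3 >= 5
    y2 + 2y3 >= 3
    y1, y2, y3 >= 0

Solving the primal: x* = (7, 8).
  primal value c^T x* = 59.
Solving the dual: y* = (2, 0, 1.5).
  dual value b^T y* = 59.
Strong duality: c^T x* = b^T y*. Confirmed.

59


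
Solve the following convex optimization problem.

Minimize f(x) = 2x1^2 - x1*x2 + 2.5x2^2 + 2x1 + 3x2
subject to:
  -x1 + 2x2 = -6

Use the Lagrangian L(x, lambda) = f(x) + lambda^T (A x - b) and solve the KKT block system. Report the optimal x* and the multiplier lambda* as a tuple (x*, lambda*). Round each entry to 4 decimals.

Form the Lagrangian:
  L(x, lambda) = (1/2) x^T Q x + c^T x + lambda^T (A x - b)
Stationarity (grad_x L = 0): Q x + c + A^T lambda = 0.
Primal feasibility: A x = b.

This gives the KKT block system:
  [ Q   A^T ] [ x     ]   [-c ]
  [ A    0  ] [ lambda ] = [ b ]

Solving the linear system:
  x*      = (0.2353, -2.8824)
  lambda* = (5.8235)
  f(x*)   = 13.3824

x* = (0.2353, -2.8824), lambda* = (5.8235)


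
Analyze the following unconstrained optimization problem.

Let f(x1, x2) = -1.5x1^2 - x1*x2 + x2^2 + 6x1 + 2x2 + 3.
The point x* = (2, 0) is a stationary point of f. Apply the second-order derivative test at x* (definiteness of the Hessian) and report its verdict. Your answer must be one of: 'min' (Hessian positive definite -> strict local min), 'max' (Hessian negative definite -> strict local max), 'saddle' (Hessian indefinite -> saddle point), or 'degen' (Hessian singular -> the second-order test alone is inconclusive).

Compute the Hessian H = grad^2 f:
  H = [[-3, -1], [-1, 2]]
Verify stationarity: grad f(x*) = H x* + g = (0, 0).
Eigenvalues of H: -3.1926, 2.1926.
Eigenvalues have mixed signs, so H is indefinite -> x* is a saddle point.

saddle


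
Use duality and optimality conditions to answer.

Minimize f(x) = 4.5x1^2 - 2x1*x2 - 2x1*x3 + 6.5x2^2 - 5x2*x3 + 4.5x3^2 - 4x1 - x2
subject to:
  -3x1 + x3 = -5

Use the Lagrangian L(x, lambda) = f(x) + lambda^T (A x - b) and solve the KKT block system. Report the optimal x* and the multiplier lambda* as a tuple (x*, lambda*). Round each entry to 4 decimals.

Form the Lagrangian:
  L(x, lambda) = (1/2) x^T Q x + c^T x + lambda^T (A x - b)
Stationarity (grad_x L = 0): Q x + c + A^T lambda = 0.
Primal feasibility: A x = b.

This gives the KKT block system:
  [ Q   A^T ] [ x     ]   [-c ]
  [ A    0  ] [ lambda ] = [ b ]

Solving the linear system:
  x*      = (1.7503, 0.4428, 0.251)
  lambda* = (3.4552)
  f(x*)   = 4.9159

x* = (1.7503, 0.4428, 0.251), lambda* = (3.4552)


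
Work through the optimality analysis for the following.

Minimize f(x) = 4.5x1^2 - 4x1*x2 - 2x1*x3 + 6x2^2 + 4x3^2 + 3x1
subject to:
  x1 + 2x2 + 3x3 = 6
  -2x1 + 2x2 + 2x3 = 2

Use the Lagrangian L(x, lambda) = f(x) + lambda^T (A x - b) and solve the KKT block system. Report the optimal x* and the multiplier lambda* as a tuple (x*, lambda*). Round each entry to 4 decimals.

Form the Lagrangian:
  L(x, lambda) = (1/2) x^T Q x + c^T x + lambda^T (A x - b)
Stationarity (grad_x L = 0): Q x + c + A^T lambda = 0.
Primal feasibility: A x = b.

This gives the KKT block system:
  [ Q   A^T ] [ x     ]   [-c ]
  [ A    0  ] [ lambda ] = [ b ]

Solving the linear system:
  x*      = (0.9209, 0.6838, 1.2372)
  lambda* = (-3.5336, 1.2727)
  f(x*)   = 10.7095

x* = (0.9209, 0.6838, 1.2372), lambda* = (-3.5336, 1.2727)


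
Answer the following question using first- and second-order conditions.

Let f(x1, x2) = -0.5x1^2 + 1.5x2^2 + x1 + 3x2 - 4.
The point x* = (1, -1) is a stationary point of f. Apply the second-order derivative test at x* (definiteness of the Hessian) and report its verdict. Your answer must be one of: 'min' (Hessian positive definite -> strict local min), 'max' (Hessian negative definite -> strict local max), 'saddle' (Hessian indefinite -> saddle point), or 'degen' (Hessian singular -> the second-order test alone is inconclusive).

Compute the Hessian H = grad^2 f:
  H = [[-1, 0], [0, 3]]
Verify stationarity: grad f(x*) = H x* + g = (0, 0).
Eigenvalues of H: -1, 3.
Eigenvalues have mixed signs, so H is indefinite -> x* is a saddle point.

saddle


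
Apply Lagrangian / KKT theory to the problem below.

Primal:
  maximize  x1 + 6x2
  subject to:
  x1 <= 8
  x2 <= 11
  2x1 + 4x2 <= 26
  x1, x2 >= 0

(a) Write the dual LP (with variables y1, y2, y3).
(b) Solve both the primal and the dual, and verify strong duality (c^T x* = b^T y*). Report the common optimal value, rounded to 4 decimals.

The standard primal-dual pair for 'max c^T x s.t. A x <= b, x >= 0' is:
  Dual:  min b^T y  s.t.  A^T y >= c,  y >= 0.

So the dual LP is:
  minimize  8y1 + 11y2 + 26y3
  subject to:
    y1 + 2y3 >= 1
    y2 + 4y3 >= 6
    y1, y2, y3 >= 0

Solving the primal: x* = (0, 6.5).
  primal value c^T x* = 39.
Solving the dual: y* = (0, 0, 1.5).
  dual value b^T y* = 39.
Strong duality: c^T x* = b^T y*. Confirmed.

39


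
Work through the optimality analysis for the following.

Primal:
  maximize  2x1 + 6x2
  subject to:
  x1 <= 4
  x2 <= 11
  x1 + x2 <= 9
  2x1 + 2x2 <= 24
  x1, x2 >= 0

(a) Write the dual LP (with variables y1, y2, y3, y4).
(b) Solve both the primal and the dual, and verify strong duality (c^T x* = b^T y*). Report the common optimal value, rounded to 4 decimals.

The standard primal-dual pair for 'max c^T x s.t. A x <= b, x >= 0' is:
  Dual:  min b^T y  s.t.  A^T y >= c,  y >= 0.

So the dual LP is:
  minimize  4y1 + 11y2 + 9y3 + 24y4
  subject to:
    y1 + y3 + 2y4 >= 2
    y2 + y3 + 2y4 >= 6
    y1, y2, y3, y4 >= 0

Solving the primal: x* = (0, 9).
  primal value c^T x* = 54.
Solving the dual: y* = (0, 0, 6, 0).
  dual value b^T y* = 54.
Strong duality: c^T x* = b^T y*. Confirmed.

54


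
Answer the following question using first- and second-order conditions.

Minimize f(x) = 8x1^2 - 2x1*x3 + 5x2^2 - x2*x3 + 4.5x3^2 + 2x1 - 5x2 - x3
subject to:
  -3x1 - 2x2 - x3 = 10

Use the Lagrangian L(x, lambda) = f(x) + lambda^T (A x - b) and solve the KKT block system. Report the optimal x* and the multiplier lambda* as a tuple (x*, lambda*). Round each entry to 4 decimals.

Form the Lagrangian:
  L(x, lambda) = (1/2) x^T Q x + c^T x + lambda^T (A x - b)
Stationarity (grad_x L = 0): Q x + c + A^T lambda = 0.
Primal feasibility: A x = b.

This gives the KKT block system:
  [ Q   A^T ] [ x     ]   [-c ]
  [ A    0  ] [ lambda ] = [ b ]

Solving the linear system:
  x*      = (-1.9335, -1.3811, -1.4372)
  lambda* = (-8.6871)
  f(x*)   = 45.6735

x* = (-1.9335, -1.3811, -1.4372), lambda* = (-8.6871)


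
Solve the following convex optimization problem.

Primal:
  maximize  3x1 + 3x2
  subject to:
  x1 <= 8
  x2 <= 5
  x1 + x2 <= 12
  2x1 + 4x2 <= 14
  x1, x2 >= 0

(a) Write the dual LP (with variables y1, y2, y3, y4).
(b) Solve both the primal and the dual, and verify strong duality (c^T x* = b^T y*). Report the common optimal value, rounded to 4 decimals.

The standard primal-dual pair for 'max c^T x s.t. A x <= b, x >= 0' is:
  Dual:  min b^T y  s.t.  A^T y >= c,  y >= 0.

So the dual LP is:
  minimize  8y1 + 5y2 + 12y3 + 14y4
  subject to:
    y1 + y3 + 2y4 >= 3
    y2 + y3 + 4y4 >= 3
    y1, y2, y3, y4 >= 0

Solving the primal: x* = (7, 0).
  primal value c^T x* = 21.
Solving the dual: y* = (0, 0, 0, 1.5).
  dual value b^T y* = 21.
Strong duality: c^T x* = b^T y*. Confirmed.

21


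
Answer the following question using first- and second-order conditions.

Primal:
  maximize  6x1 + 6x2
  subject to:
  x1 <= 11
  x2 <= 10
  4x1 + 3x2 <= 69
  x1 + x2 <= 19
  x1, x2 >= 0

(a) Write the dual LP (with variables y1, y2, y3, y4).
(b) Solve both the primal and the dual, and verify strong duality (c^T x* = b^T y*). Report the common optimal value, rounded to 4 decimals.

The standard primal-dual pair for 'max c^T x s.t. A x <= b, x >= 0' is:
  Dual:  min b^T y  s.t.  A^T y >= c,  y >= 0.

So the dual LP is:
  minimize  11y1 + 10y2 + 69y3 + 19y4
  subject to:
    y1 + 4y3 + y4 >= 6
    y2 + 3y3 + y4 >= 6
    y1, y2, y3, y4 >= 0

Solving the primal: x* = (11, 8).
  primal value c^T x* = 114.
Solving the dual: y* = (0, 0, 0, 6).
  dual value b^T y* = 114.
Strong duality: c^T x* = b^T y*. Confirmed.

114


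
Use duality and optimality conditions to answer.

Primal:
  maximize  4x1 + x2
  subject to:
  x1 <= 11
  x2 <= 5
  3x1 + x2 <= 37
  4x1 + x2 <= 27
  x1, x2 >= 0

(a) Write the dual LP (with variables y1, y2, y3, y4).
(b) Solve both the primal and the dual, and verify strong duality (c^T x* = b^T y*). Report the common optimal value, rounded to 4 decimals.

The standard primal-dual pair for 'max c^T x s.t. A x <= b, x >= 0' is:
  Dual:  min b^T y  s.t.  A^T y >= c,  y >= 0.

So the dual LP is:
  minimize  11y1 + 5y2 + 37y3 + 27y4
  subject to:
    y1 + 3y3 + 4y4 >= 4
    y2 + y3 + y4 >= 1
    y1, y2, y3, y4 >= 0

Solving the primal: x* = (6.75, 0).
  primal value c^T x* = 27.
Solving the dual: y* = (0, 0, 0, 1).
  dual value b^T y* = 27.
Strong duality: c^T x* = b^T y*. Confirmed.

27


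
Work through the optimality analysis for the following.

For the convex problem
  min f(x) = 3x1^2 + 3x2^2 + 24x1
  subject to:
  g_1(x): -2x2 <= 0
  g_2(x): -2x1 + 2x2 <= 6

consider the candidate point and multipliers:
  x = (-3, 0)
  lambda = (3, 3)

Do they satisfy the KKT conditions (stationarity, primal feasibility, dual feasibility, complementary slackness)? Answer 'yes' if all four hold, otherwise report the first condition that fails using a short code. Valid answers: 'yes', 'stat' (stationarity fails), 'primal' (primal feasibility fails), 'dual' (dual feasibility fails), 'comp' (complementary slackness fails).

Gradient of f: grad f(x) = Q x + c = (6, 0)
Constraint values g_i(x) = a_i^T x - b_i:
  g_1((-3, 0)) = 0
  g_2((-3, 0)) = 0
Stationarity residual: grad f(x) + sum_i lambda_i a_i = (0, 0)
  -> stationarity OK
Primal feasibility (all g_i <= 0): OK
Dual feasibility (all lambda_i >= 0): OK
Complementary slackness (lambda_i * g_i(x) = 0 for all i): OK

Verdict: yes, KKT holds.

yes


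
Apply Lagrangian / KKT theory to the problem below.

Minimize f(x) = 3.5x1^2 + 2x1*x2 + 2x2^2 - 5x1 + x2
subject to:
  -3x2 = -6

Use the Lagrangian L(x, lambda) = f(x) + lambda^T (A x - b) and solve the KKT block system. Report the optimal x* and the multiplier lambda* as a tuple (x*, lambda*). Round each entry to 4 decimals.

Form the Lagrangian:
  L(x, lambda) = (1/2) x^T Q x + c^T x + lambda^T (A x - b)
Stationarity (grad_x L = 0): Q x + c + A^T lambda = 0.
Primal feasibility: A x = b.

This gives the KKT block system:
  [ Q   A^T ] [ x     ]   [-c ]
  [ A    0  ] [ lambda ] = [ b ]

Solving the linear system:
  x*      = (0.1429, 2)
  lambda* = (3.0952)
  f(x*)   = 9.9286

x* = (0.1429, 2), lambda* = (3.0952)


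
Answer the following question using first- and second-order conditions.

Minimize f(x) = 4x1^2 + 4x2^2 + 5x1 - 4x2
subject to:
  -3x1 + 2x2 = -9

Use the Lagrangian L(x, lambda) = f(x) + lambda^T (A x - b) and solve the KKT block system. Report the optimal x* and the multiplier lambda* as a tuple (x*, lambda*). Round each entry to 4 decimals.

Form the Lagrangian:
  L(x, lambda) = (1/2) x^T Q x + c^T x + lambda^T (A x - b)
Stationarity (grad_x L = 0): Q x + c + A^T lambda = 0.
Primal feasibility: A x = b.

This gives the KKT block system:
  [ Q   A^T ] [ x     ]   [-c ]
  [ A    0  ] [ lambda ] = [ b ]

Solving the linear system:
  x*      = (2.1154, -1.3269)
  lambda* = (7.3077)
  f(x*)   = 40.8269

x* = (2.1154, -1.3269), lambda* = (7.3077)


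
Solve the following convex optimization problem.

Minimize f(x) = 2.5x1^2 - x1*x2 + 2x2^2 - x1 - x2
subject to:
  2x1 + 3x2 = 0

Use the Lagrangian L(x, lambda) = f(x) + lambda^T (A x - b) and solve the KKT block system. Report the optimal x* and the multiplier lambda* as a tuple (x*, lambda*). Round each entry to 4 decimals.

Form the Lagrangian:
  L(x, lambda) = (1/2) x^T Q x + c^T x + lambda^T (A x - b)
Stationarity (grad_x L = 0): Q x + c + A^T lambda = 0.
Primal feasibility: A x = b.

This gives the KKT block system:
  [ Q   A^T ] [ x     ]   [-c ]
  [ A    0  ] [ lambda ] = [ b ]

Solving the linear system:
  x*      = (0.0411, -0.0274)
  lambda* = (0.3836)
  f(x*)   = -0.0068

x* = (0.0411, -0.0274), lambda* = (0.3836)


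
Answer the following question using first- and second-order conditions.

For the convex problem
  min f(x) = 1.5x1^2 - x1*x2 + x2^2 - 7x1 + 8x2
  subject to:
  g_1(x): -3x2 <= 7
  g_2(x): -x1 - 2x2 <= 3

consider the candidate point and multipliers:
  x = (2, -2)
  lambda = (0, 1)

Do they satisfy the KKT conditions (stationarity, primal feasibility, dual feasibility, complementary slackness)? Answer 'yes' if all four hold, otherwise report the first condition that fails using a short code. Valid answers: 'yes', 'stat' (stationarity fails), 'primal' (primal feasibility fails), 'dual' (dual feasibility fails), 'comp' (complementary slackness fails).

Gradient of f: grad f(x) = Q x + c = (1, 2)
Constraint values g_i(x) = a_i^T x - b_i:
  g_1((2, -2)) = -1
  g_2((2, -2)) = -1
Stationarity residual: grad f(x) + sum_i lambda_i a_i = (0, 0)
  -> stationarity OK
Primal feasibility (all g_i <= 0): OK
Dual feasibility (all lambda_i >= 0): OK
Complementary slackness (lambda_i * g_i(x) = 0 for all i): FAILS

Verdict: the first failing condition is complementary_slackness -> comp.

comp


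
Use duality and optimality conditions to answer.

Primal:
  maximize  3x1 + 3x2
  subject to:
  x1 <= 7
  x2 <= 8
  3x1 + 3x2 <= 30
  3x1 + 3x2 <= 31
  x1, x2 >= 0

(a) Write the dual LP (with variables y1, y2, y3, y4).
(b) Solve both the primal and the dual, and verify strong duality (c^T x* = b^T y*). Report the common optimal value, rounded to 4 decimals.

The standard primal-dual pair for 'max c^T x s.t. A x <= b, x >= 0' is:
  Dual:  min b^T y  s.t.  A^T y >= c,  y >= 0.

So the dual LP is:
  minimize  7y1 + 8y2 + 30y3 + 31y4
  subject to:
    y1 + 3y3 + 3y4 >= 3
    y2 + 3y3 + 3y4 >= 3
    y1, y2, y3, y4 >= 0

Solving the primal: x* = (2, 8).
  primal value c^T x* = 30.
Solving the dual: y* = (0, 0, 1, 0).
  dual value b^T y* = 30.
Strong duality: c^T x* = b^T y*. Confirmed.

30


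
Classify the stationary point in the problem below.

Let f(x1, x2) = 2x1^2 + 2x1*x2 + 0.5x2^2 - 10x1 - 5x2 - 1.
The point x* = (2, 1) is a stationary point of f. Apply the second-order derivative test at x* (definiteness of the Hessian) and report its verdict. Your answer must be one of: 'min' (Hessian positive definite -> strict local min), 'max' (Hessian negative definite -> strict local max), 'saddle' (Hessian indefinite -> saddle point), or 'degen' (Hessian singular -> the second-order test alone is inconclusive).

Compute the Hessian H = grad^2 f:
  H = [[4, 2], [2, 1]]
Verify stationarity: grad f(x*) = H x* + g = (0, 0).
Eigenvalues of H: 0, 5.
H has a zero eigenvalue (singular; positive semidefinite but not definite), so H is neither positive definite, negative definite, nor indefinite. The second-order test alone is inconclusive -> degen.
(Indeed, f is constant along the null direction of H through x*, so x* is not a strict local extremum.)

degen


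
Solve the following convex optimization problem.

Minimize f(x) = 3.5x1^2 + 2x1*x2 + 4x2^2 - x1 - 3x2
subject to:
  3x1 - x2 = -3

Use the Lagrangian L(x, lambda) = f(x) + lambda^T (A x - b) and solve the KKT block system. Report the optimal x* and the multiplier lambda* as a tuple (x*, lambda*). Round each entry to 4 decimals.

Form the Lagrangian:
  L(x, lambda) = (1/2) x^T Q x + c^T x + lambda^T (A x - b)
Stationarity (grad_x L = 0): Q x + c + A^T lambda = 0.
Primal feasibility: A x = b.

This gives the KKT block system:
  [ Q   A^T ] [ x     ]   [-c ]
  [ A    0  ] [ lambda ] = [ b ]

Solving the linear system:
  x*      = (-0.7473, 0.7582)
  lambda* = (1.5714)
  f(x*)   = 1.5934

x* = (-0.7473, 0.7582), lambda* = (1.5714)


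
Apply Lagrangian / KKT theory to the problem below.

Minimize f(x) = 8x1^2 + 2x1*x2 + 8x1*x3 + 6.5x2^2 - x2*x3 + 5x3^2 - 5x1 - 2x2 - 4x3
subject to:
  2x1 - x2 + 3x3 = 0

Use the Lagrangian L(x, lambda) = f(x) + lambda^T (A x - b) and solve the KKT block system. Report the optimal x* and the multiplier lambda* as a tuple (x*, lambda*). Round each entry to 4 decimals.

Form the Lagrangian:
  L(x, lambda) = (1/2) x^T Q x + c^T x + lambda^T (A x - b)
Stationarity (grad_x L = 0): Q x + c + A^T lambda = 0.
Primal feasibility: A x = b.

This gives the KKT block system:
  [ Q   A^T ] [ x     ]   [-c ]
  [ A    0  ] [ lambda ] = [ b ]

Solving the linear system:
  x*      = (0.1724, 0.208, -0.0456)
  lambda* = (1.0949)
  f(x*)   = -0.5479

x* = (0.1724, 0.208, -0.0456), lambda* = (1.0949)


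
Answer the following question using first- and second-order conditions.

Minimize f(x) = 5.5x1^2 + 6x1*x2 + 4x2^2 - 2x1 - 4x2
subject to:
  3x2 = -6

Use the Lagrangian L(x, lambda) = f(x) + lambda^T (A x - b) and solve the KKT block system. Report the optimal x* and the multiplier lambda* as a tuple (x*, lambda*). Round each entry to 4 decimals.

Form the Lagrangian:
  L(x, lambda) = (1/2) x^T Q x + c^T x + lambda^T (A x - b)
Stationarity (grad_x L = 0): Q x + c + A^T lambda = 0.
Primal feasibility: A x = b.

This gives the KKT block system:
  [ Q   A^T ] [ x     ]   [-c ]
  [ A    0  ] [ lambda ] = [ b ]

Solving the linear system:
  x*      = (1.2727, -2)
  lambda* = (4.1212)
  f(x*)   = 15.0909

x* = (1.2727, -2), lambda* = (4.1212)


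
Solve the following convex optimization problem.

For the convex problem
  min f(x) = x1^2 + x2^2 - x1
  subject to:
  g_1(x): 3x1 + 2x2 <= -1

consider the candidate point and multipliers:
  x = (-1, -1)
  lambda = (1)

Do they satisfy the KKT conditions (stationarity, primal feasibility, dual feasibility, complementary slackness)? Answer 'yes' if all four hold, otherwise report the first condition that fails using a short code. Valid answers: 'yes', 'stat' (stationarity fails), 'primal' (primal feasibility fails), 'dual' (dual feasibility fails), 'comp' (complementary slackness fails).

Gradient of f: grad f(x) = Q x + c = (-3, -2)
Constraint values g_i(x) = a_i^T x - b_i:
  g_1((-1, -1)) = -4
Stationarity residual: grad f(x) + sum_i lambda_i a_i = (0, 0)
  -> stationarity OK
Primal feasibility (all g_i <= 0): OK
Dual feasibility (all lambda_i >= 0): OK
Complementary slackness (lambda_i * g_i(x) = 0 for all i): FAILS

Verdict: the first failing condition is complementary_slackness -> comp.

comp


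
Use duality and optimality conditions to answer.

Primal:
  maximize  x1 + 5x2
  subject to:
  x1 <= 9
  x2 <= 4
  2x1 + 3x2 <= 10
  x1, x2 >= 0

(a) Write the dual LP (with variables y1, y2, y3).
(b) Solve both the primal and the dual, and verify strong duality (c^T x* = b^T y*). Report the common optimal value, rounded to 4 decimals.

The standard primal-dual pair for 'max c^T x s.t. A x <= b, x >= 0' is:
  Dual:  min b^T y  s.t.  A^T y >= c,  y >= 0.

So the dual LP is:
  minimize  9y1 + 4y2 + 10y3
  subject to:
    y1 + 2y3 >= 1
    y2 + 3y3 >= 5
    y1, y2, y3 >= 0

Solving the primal: x* = (0, 3.3333).
  primal value c^T x* = 16.6667.
Solving the dual: y* = (0, 0, 1.6667).
  dual value b^T y* = 16.6667.
Strong duality: c^T x* = b^T y*. Confirmed.

16.6667


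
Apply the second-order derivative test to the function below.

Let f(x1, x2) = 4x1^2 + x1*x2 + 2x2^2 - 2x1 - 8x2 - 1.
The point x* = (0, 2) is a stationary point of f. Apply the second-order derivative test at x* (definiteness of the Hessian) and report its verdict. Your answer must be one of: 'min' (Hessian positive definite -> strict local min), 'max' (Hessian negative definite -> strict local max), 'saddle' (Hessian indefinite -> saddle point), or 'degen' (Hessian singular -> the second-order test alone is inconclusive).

Compute the Hessian H = grad^2 f:
  H = [[8, 1], [1, 4]]
Verify stationarity: grad f(x*) = H x* + g = (0, 0).
Eigenvalues of H: 3.7639, 8.2361.
Both eigenvalues > 0, so H is positive definite -> x* is a strict local min.

min


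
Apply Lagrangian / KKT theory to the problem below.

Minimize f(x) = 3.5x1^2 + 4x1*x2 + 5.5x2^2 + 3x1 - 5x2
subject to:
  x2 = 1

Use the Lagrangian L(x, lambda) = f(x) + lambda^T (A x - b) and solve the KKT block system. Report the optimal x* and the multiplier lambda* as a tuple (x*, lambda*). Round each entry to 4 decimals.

Form the Lagrangian:
  L(x, lambda) = (1/2) x^T Q x + c^T x + lambda^T (A x - b)
Stationarity (grad_x L = 0): Q x + c + A^T lambda = 0.
Primal feasibility: A x = b.

This gives the KKT block system:
  [ Q   A^T ] [ x     ]   [-c ]
  [ A    0  ] [ lambda ] = [ b ]

Solving the linear system:
  x*      = (-1, 1)
  lambda* = (-2)
  f(x*)   = -3

x* = (-1, 1), lambda* = (-2)


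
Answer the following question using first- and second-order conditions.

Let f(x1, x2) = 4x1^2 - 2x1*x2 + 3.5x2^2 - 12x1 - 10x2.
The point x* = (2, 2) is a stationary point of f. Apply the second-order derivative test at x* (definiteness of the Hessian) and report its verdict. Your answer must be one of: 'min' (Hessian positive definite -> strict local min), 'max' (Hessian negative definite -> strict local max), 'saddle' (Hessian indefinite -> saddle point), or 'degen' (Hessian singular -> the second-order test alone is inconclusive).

Compute the Hessian H = grad^2 f:
  H = [[8, -2], [-2, 7]]
Verify stationarity: grad f(x*) = H x* + g = (0, 0).
Eigenvalues of H: 5.4384, 9.5616.
Both eigenvalues > 0, so H is positive definite -> x* is a strict local min.

min


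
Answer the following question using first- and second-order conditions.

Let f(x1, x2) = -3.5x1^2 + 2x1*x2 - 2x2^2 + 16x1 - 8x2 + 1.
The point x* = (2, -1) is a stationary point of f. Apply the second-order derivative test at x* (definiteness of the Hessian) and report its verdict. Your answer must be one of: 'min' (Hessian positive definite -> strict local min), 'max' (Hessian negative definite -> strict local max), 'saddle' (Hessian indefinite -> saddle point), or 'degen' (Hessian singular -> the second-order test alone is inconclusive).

Compute the Hessian H = grad^2 f:
  H = [[-7, 2], [2, -4]]
Verify stationarity: grad f(x*) = H x* + g = (0, 0).
Eigenvalues of H: -8, -3.
Both eigenvalues < 0, so H is negative definite -> x* is a strict local max.

max


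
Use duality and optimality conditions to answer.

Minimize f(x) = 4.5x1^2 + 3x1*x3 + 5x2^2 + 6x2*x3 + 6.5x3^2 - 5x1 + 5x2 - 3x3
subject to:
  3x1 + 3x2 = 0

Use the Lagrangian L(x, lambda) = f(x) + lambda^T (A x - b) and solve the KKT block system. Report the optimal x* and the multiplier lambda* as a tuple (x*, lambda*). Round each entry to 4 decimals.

Form the Lagrangian:
  L(x, lambda) = (1/2) x^T Q x + c^T x + lambda^T (A x - b)
Stationarity (grad_x L = 0): Q x + c + A^T lambda = 0.
Primal feasibility: A x = b.

This gives the KKT block system:
  [ Q   A^T ] [ x     ]   [-c ]
  [ A    0  ] [ lambda ] = [ b ]

Solving the linear system:
  x*      = (0.584, -0.584, 0.3655)
  lambda* = (-0.451)
  f(x*)   = -3.4685

x* = (0.584, -0.584, 0.3655), lambda* = (-0.451)


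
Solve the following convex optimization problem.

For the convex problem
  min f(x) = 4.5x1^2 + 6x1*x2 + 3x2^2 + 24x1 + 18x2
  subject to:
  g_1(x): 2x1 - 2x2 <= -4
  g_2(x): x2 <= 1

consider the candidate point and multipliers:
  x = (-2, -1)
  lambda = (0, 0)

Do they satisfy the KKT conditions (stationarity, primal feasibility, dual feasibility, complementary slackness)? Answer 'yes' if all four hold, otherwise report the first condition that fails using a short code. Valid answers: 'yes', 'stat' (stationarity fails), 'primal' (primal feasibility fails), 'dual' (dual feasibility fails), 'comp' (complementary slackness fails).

Gradient of f: grad f(x) = Q x + c = (0, 0)
Constraint values g_i(x) = a_i^T x - b_i:
  g_1((-2, -1)) = 2
  g_2((-2, -1)) = -2
Stationarity residual: grad f(x) + sum_i lambda_i a_i = (0, 0)
  -> stationarity OK
Primal feasibility (all g_i <= 0): FAILS
Dual feasibility (all lambda_i >= 0): OK
Complementary slackness (lambda_i * g_i(x) = 0 for all i): OK

Verdict: the first failing condition is primal_feasibility -> primal.

primal


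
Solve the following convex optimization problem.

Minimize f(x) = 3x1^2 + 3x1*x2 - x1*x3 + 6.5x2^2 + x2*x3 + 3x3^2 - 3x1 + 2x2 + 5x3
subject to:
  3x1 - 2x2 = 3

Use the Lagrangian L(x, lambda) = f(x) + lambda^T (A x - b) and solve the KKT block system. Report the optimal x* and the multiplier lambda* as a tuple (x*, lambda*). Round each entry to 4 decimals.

Form the Lagrangian:
  L(x, lambda) = (1/2) x^T Q x + c^T x + lambda^T (A x - b)
Stationarity (grad_x L = 0): Q x + c + A^T lambda = 0.
Primal feasibility: A x = b.

This gives the KKT block system:
  [ Q   A^T ] [ x     ]   [-c ]
  [ A    0  ] [ lambda ] = [ b ]

Solving the linear system:
  x*      = (0.77, -0.345, -0.6475)
  lambda* = (-0.4109)
  f(x*)   = -2.5024

x* = (0.77, -0.345, -0.6475), lambda* = (-0.4109)


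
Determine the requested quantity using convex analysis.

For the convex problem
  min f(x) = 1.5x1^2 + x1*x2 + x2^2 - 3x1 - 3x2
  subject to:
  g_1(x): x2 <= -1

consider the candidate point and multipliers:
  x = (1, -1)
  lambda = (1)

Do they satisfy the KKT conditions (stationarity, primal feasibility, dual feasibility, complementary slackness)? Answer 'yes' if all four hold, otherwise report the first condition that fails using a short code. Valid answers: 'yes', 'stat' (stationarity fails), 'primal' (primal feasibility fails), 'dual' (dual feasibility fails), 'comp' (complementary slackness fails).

Gradient of f: grad f(x) = Q x + c = (-1, -4)
Constraint values g_i(x) = a_i^T x - b_i:
  g_1((1, -1)) = 0
Stationarity residual: grad f(x) + sum_i lambda_i a_i = (-1, -3)
  -> stationarity FAILS
Primal feasibility (all g_i <= 0): OK
Dual feasibility (all lambda_i >= 0): OK
Complementary slackness (lambda_i * g_i(x) = 0 for all i): OK

Verdict: the first failing condition is stationarity -> stat.

stat


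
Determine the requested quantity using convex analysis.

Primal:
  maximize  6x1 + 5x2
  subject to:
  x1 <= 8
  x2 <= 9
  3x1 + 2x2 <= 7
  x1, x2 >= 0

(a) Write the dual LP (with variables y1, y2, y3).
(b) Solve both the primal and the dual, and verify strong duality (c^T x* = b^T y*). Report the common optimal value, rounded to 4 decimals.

The standard primal-dual pair for 'max c^T x s.t. A x <= b, x >= 0' is:
  Dual:  min b^T y  s.t.  A^T y >= c,  y >= 0.

So the dual LP is:
  minimize  8y1 + 9y2 + 7y3
  subject to:
    y1 + 3y3 >= 6
    y2 + 2y3 >= 5
    y1, y2, y3 >= 0

Solving the primal: x* = (0, 3.5).
  primal value c^T x* = 17.5.
Solving the dual: y* = (0, 0, 2.5).
  dual value b^T y* = 17.5.
Strong duality: c^T x* = b^T y*. Confirmed.

17.5


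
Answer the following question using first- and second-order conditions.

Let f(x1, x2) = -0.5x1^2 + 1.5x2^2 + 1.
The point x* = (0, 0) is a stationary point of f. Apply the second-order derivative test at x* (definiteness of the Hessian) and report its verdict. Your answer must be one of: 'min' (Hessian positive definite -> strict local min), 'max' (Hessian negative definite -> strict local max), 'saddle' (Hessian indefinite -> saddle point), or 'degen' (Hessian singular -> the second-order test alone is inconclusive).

Compute the Hessian H = grad^2 f:
  H = [[-1, 0], [0, 3]]
Verify stationarity: grad f(x*) = H x* + g = (0, 0).
Eigenvalues of H: -1, 3.
Eigenvalues have mixed signs, so H is indefinite -> x* is a saddle point.

saddle


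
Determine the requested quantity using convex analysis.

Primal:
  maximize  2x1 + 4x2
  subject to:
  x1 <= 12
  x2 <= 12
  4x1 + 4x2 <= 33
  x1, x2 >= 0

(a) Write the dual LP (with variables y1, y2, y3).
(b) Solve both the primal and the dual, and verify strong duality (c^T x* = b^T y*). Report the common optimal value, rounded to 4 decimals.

The standard primal-dual pair for 'max c^T x s.t. A x <= b, x >= 0' is:
  Dual:  min b^T y  s.t.  A^T y >= c,  y >= 0.

So the dual LP is:
  minimize  12y1 + 12y2 + 33y3
  subject to:
    y1 + 4y3 >= 2
    y2 + 4y3 >= 4
    y1, y2, y3 >= 0

Solving the primal: x* = (0, 8.25).
  primal value c^T x* = 33.
Solving the dual: y* = (0, 0, 1).
  dual value b^T y* = 33.
Strong duality: c^T x* = b^T y*. Confirmed.

33


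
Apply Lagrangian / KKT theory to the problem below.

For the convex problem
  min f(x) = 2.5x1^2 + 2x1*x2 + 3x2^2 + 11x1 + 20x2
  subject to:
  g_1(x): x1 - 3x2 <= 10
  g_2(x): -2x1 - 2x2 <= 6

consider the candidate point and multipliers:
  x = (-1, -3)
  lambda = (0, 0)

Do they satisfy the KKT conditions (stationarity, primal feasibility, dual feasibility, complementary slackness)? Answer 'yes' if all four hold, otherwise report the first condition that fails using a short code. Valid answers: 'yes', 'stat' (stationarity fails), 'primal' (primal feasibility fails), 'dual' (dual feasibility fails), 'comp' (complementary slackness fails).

Gradient of f: grad f(x) = Q x + c = (0, 0)
Constraint values g_i(x) = a_i^T x - b_i:
  g_1((-1, -3)) = -2
  g_2((-1, -3)) = 2
Stationarity residual: grad f(x) + sum_i lambda_i a_i = (0, 0)
  -> stationarity OK
Primal feasibility (all g_i <= 0): FAILS
Dual feasibility (all lambda_i >= 0): OK
Complementary slackness (lambda_i * g_i(x) = 0 for all i): OK

Verdict: the first failing condition is primal_feasibility -> primal.

primal
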